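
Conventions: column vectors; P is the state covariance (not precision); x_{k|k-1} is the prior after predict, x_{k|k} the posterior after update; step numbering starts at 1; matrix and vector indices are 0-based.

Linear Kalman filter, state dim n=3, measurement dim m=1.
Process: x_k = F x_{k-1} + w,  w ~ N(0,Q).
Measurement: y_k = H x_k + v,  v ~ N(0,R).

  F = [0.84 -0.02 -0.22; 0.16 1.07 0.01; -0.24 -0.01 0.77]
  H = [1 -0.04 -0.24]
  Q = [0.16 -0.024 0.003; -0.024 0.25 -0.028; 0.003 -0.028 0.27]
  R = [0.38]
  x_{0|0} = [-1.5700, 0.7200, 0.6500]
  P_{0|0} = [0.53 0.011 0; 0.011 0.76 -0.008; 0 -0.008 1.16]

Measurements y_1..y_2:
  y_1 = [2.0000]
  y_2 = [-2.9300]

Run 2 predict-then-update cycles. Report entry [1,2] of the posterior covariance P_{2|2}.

step 1: x^-=[-1.4762, 0.5257, 0.8701]  P^-=[0.5900 0.0402 -0.3001; 0.0402 1.1374 -0.0570; -0.3001 -0.0570 0.9885]  S=[1.1685]  K=[0.5652; 0.0071; -0.4579]  nu=[3.7061]  x^+=[0.6184, 0.5521, -0.8271]  P^+=[0.2167 0.0354 0.0023; 0.0354 1.1373 -0.0532; 0.0023 -0.0532 0.7435]
step 2: x^-=[0.6903, 0.6814, -0.7908]  P^-=[0.3469 0.0234 -0.1642; 0.0234 1.5688 -0.0954; -0.1642 -0.0954 0.7236]  S=[0.8462]  K=[0.4554; -0.0195; -0.3948]  nu=[-3.7829]  x^+=[-1.0323, 0.7551, 0.7027]  P^+=[0.1714 0.0309 -0.0121; 0.0309 1.5685 -0.1020; -0.0121 -0.1020 0.5917]

P_post[1,2] = -0.1020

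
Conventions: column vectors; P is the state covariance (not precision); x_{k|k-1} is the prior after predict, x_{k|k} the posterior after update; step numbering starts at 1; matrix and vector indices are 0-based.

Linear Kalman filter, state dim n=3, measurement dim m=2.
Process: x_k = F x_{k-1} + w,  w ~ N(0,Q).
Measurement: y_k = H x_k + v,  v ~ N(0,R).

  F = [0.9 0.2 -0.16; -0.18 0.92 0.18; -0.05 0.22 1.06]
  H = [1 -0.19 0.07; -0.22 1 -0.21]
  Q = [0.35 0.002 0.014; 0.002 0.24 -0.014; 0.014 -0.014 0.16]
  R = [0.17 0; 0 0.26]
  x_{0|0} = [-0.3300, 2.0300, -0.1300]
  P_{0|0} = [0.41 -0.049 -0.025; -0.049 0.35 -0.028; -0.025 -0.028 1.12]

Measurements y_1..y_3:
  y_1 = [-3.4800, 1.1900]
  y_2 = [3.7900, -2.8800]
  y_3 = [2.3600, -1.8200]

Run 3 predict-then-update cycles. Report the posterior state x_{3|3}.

x_post = [2.1332, -1.7943, -1.8984]

step 1: x^-=[0.1298, 1.9036, 0.3253]  P^-=[0.7161 -0.0727 -0.2172; -0.0727 0.5944 0.2550; -0.2172 0.2550 1.4271]  S=[0.9050 -0.2903; -0.2903 0.8568]  K=[0.8085 0.0583; 0.0258 0.6586; -0.2042 -0.0655]  nu=[-3.2709, -0.6167]  x^+=[-2.5506, 1.4130, 1.0336]  P^+=[0.1491 0.0305 -0.0834; 0.0305 0.2320 0.2572; -0.0834 0.2572 1.3934]
step 2: x^-=[-2.1783, 1.9451, 1.5340]  P^-=[0.5342 -0.0400 -0.2478; -0.0400 0.5668 0.5752; -0.2478 0.5752 1.8654]  S=[0.6990 -0.1752; -0.1752 0.6880]  K=[0.7604 0.0404; 0.0129 0.6643; -0.2536 0.2814]  nu=[6.2305, -4.9822]  x^+=[2.3583, -1.2845, -1.4478]  P^+=[0.1397 0.0233 -0.0852; 0.0233 0.2661 0.4200; -0.0852 0.4200 1.7410]
step 3: x^-=[2.0972, -1.8669, -1.9352]  P^-=[0.5244 -0.0663 -0.2791; -0.0663 0.6630 0.8145; -0.2791 0.8145 2.3338]  S=[0.6942 -0.1923; -0.1923 0.7126]  K=[0.7539 0.0308; 0.0022 0.7115; -0.2591 0.4716]  nu=[0.0435, 0.1019]  x^+=[2.1332, -1.7943, -1.8984]  P^+=[0.1381 0.0201 -0.0870; 0.0201 0.3029 0.5406; -0.0870 0.5406 2.0817]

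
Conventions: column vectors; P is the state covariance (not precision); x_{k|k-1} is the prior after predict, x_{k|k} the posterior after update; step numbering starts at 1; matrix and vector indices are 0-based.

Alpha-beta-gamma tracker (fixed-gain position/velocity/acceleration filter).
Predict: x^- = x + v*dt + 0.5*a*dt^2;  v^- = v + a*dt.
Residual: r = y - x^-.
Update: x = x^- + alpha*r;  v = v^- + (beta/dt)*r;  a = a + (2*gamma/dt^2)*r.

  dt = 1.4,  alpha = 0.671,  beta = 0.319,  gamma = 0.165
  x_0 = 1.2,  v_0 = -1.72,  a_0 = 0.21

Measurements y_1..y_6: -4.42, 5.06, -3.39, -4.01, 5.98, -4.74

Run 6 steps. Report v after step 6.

v_post = 1.0148

step 1: x_pred=-1.0022  r=-3.4178  x^+=-3.2955  v^+=-2.2048  a^+=-0.3654
step 2: x_pred=-6.7404  r=11.8004  x^+=1.1777  v^+=-0.0276  a^+=1.6213
step 3: x_pred=2.7280  r=-6.1180  x^+=-1.3772  v^+=0.8483  a^+=0.5913
step 4: x_pred=0.3898  r=-4.3998  x^+=-2.5625  v^+=0.6735  a^+=-0.1495
step 5: x_pred=-1.7660  r=7.7460  x^+=3.4316  v^+=2.2292  a^+=1.1547
step 6: x_pred=7.6840  r=-12.4240  x^+=-0.6525  v^+=1.0148  a^+=-0.9371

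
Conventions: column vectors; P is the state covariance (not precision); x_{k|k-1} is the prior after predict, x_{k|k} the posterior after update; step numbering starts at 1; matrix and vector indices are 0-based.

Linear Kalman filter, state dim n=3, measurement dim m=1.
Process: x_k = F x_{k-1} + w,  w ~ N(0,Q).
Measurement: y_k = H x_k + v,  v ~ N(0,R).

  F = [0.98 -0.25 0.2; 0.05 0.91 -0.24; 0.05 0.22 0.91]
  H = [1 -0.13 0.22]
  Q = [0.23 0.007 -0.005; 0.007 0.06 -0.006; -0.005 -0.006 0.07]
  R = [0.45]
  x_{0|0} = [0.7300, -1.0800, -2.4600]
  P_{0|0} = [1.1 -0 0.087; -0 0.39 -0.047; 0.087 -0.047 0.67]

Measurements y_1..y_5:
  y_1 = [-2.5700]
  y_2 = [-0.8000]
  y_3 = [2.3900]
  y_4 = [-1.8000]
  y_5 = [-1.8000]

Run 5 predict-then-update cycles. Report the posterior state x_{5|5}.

x_post = [-1.1884, 1.1124, -1.3830]

step 1: x^-=[0.4934, -0.3559, -2.4397]  P^-=[1.3764 -0.0910 0.2365; -0.0910 0.4427 -0.1050; 0.2365 -0.1050 0.6356]  S=[1.9984]  K=[0.7207; -0.0859; 0.1951]  nu=[-2.5729]  x^+=[-1.3610, -0.1349, -2.9418]  P^+=[0.3384 0.0327 -0.0446; 0.0327 0.4280 -0.0715; -0.0446 -0.0715 0.5595]
step 2: x^-=[-1.8884, 0.5152, -2.7747]  P^-=[0.5778 -0.0791 0.0694; -0.0791 0.4828 -0.0968; 0.0694 -0.0968 0.5229]  S=[1.1179]  K=[0.5397; -0.1460; 0.1763]  nu=[1.7658]  x^+=[-0.9354, 0.2574, -2.4635]  P^+=[0.2521 0.0089 -0.0369; 0.0089 0.4590 -0.0680; -0.0369 -0.0680 0.4881]
step 3: x^-=[-1.4737, 0.7787, -2.2319]  P^-=[0.5083 -0.1088 0.0520; -0.1088 0.5002 -0.0735; 0.0520 -0.0735 0.4667]  S=[1.0447]  K=[0.5110; -0.1819; 0.1572]  nu=[4.4560]  x^+=[0.8035, -0.0316, -1.5316]  P^+=[0.2355 -0.0117 -0.0319; -0.0117 0.4657 -0.0437; -0.0319 -0.0437 0.4409]
step 4: x^-=[0.4890, 0.3790, -1.3605]  P^-=[0.5005 -0.1222 0.0380; -0.1222 0.4904 -0.0441; 0.0380 -0.0441 0.4376]  S=[1.0309]  K=[0.5090; -0.1898; 0.1358]  nu=[-1.9404]  x^+=[-0.4986, 0.7472, -1.6240]  P^+=[0.2334 -0.0226 -0.0333; -0.0226 0.4533 -0.0175; -0.0333 -0.0175 0.4186]
step 5: x^-=[-1.0002, 1.0448, -1.3384]  P^-=[0.4990 -0.1214 0.0263; -0.1214 0.4664 -0.0220; 0.0263 -0.0220 0.4286]  S=[1.0221]  K=[0.5094; -0.1829; 0.1208]  nu=[-0.3695]  x^+=[-1.1884, 1.1124, -1.3830]  P^+=[0.2339 -0.0262 -0.0366; -0.0262 0.4322 0.0005; -0.0366 0.0005 0.4137]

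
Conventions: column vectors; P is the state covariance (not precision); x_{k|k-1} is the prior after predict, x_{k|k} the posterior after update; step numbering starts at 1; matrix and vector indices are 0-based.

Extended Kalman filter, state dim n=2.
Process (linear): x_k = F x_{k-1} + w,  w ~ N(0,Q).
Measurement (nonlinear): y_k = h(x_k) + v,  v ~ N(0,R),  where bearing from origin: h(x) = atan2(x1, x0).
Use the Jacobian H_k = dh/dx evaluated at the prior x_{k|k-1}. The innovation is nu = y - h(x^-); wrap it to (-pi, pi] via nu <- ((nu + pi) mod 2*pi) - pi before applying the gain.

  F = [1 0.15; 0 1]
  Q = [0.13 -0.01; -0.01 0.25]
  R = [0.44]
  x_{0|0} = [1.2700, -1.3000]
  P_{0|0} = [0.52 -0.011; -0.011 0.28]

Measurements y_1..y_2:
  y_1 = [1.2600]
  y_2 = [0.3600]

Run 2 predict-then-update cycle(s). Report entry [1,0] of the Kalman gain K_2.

K[1,0] = 0.5416

step 1: x^-=[1.0750, -1.3000]  P^-=[0.6530 0.0210; 0.0210 0.5300]  H_jac=[0.4568 0.3778]  S=[0.6592]  K=[0.4646; 0.3183]  nu=[2.1399]  x^+=[2.0692, -0.6189]  P^+=[0.5107 -0.0765; -0.0765 0.4632]
step 2: x^-=[1.9763, -0.6189]  P^-=[0.6282 -0.0170; -0.0170 0.7132]  H_jac=[0.1443 0.4608]  S=[0.6023]  K=[0.1375; 0.5416]  nu=[0.6635]  x^+=[2.0676, -0.2595]  P^+=[0.6168 -0.0619; -0.0619 0.5365]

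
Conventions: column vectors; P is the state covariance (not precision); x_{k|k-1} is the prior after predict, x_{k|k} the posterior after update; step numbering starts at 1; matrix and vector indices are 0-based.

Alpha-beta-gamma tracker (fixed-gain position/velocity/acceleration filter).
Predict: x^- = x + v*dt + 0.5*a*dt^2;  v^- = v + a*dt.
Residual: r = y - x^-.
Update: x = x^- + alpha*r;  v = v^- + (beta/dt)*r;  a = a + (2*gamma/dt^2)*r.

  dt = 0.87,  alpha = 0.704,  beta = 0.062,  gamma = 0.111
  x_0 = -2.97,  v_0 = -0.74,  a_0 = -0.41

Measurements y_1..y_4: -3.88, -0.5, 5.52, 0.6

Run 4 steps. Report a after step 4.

step 1: x_pred=-3.7690  r=-0.1110  x^+=-3.8471  v^+=-1.1046  a^+=-0.4426
step 2: x_pred=-4.9756  r=4.4756  x^+=-1.8248  v^+=-1.1707  a^+=0.8701
step 3: x_pred=-2.5140  r=8.0340  x^+=3.1419  v^+=0.1589  a^+=3.2265
step 4: x_pred=4.5012  r=-3.9012  x^+=1.7548  v^+=2.6879  a^+=2.0823

a_post = 2.0823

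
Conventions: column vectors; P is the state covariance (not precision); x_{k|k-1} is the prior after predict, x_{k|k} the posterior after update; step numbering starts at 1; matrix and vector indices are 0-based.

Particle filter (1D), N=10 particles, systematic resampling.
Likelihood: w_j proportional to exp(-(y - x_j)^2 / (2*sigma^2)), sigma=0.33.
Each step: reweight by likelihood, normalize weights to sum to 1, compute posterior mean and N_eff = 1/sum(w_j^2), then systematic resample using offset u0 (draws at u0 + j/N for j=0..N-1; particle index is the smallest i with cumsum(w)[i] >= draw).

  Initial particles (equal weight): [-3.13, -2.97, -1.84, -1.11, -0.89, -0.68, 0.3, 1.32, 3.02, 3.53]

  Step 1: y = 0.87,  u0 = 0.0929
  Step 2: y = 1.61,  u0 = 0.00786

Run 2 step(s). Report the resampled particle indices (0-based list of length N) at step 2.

resampled_idx = [3, 3, 4, 5, 5, 6, 7, 7, 8, 9]

step 1: w=[0.0000, 0.0000, 0.0000, 0.0000, 0.0000, 0.0000, 0.3631, 0.6369, 0.0000, 0.0000]  mean=0.9496  Neff=1.8606  idx=[6, 6, 6, 7, 7, 7, 7, 7, 7, 7]
step 2: w=[0.0001, 0.0001, 0.0001, 0.1428, 0.1428, 0.1428, 0.1428, 0.1428, 0.1428, 0.1428]  mean=1.3198  Neff=7.0033  idx=[3, 3, 4, 5, 5, 6, 7, 7, 8, 9]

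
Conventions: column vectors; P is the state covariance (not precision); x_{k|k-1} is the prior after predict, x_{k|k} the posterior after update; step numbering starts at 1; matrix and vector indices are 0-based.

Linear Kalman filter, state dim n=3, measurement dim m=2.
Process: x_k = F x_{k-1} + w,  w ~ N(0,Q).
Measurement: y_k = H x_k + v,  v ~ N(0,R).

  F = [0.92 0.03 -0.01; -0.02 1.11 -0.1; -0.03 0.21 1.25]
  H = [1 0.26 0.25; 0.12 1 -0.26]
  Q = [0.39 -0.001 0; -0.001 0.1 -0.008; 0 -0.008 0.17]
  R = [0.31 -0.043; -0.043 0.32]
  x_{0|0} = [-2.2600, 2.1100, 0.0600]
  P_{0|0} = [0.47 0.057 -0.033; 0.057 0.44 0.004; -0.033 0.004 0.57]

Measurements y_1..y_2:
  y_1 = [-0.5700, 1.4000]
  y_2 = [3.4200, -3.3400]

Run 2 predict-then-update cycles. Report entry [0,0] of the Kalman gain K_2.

step 1: x^-=[-2.0165, 2.3813, 0.5859]  P^-=[0.7920 0.0667 -0.0442; 0.0667 0.6445 0.0277; -0.0442 0.0277 1.0843]  S=[1.2295 0.2331; 0.2331 1.0536]  K=[0.6452 0.0217; 0.0835 0.5940; 0.2475 -0.3011]  nu=[0.6809, -0.5870]  x^+=[-1.5899, 2.0895, 0.9312]  P^+=[0.2732 -0.1029 -0.1896; -0.1029 0.2410 0.1623; -0.1896 0.1623 0.9482]
step 2: x^-=[-1.4094, 2.2580, 1.6505]  P^-=[0.6193 -0.0869 -0.2500; -0.0869 0.3743 0.1596; -0.2500 0.1596 1.7632]  S=[0.9153 0.0110; 0.0110 0.7342]  K=[0.5828 0.0626; 0.0497 0.4384; 0.2592 -0.4517]  nu=[3.8297, -4.9998]  x^+=[0.5097, 0.2564, 4.9018]  P^+=[0.3047 -0.1364 -0.3648; -0.1364 0.2305 0.2922; -0.3648 0.2922 1.5544]

K[0,0] = 0.5828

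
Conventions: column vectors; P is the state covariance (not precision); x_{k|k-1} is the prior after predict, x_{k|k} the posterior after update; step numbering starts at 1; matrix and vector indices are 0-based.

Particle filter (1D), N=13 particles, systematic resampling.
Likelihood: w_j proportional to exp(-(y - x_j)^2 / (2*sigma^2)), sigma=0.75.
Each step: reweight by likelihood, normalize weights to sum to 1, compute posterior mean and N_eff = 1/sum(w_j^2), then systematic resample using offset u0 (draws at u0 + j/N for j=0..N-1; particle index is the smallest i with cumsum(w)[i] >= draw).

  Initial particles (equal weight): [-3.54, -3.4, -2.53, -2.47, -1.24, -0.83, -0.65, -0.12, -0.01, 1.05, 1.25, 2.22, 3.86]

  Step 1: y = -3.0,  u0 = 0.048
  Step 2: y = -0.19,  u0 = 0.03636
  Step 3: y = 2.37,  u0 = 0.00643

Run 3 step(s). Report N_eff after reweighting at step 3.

step 1: w=[0.2319, 0.2607, 0.2470, 0.2341, 0.0191, 0.0046, 0.0022, 0.0002, 0.0001, 0.0000, 0.0000, 0.0000, 0.0000]  mean=-2.9397  Neff=4.2021  idx=[0, 0, 0, 1, 1, 1, 2, 2, 2, 3, 3, 3, 3]
step 2: w=[0.0007, 0.0007, 0.0007, 0.0017, 0.0017, 0.0017, 0.1223, 0.1223, 0.1223, 0.1565, 0.1565, 0.1565, 0.1565]  mean=-2.4991  Neff=7.0024  idx=[6, 6, 7, 8, 8, 9, 9, 10, 10, 11, 11, 12, 12]
step 3: w=[0.0542, 0.0542, 0.0542, 0.0542, 0.0542, 0.0911, 0.0911, 0.0911, 0.0911, 0.0911, 0.0911, 0.0911, 0.0911]  mean=-2.4863  Neff=12.3279  idx=[0, 1, 2, 4, 5, 6, 7, 8, 8, 9, 10, 11, 12]

N_eff = 12.3279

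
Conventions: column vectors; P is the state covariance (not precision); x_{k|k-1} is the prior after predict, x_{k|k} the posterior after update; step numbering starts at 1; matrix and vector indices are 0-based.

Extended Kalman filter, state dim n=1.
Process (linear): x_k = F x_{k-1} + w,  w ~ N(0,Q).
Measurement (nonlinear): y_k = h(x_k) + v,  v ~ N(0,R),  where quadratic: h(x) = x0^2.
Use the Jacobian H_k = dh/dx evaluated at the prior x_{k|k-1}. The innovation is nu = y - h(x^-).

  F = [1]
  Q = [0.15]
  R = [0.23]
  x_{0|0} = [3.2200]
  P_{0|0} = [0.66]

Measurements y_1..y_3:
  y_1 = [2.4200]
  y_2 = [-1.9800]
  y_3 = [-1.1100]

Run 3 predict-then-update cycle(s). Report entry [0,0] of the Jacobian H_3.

step 1: x^-=[3.2200]  P^-=[0.8100]  H_jac=[6.4400]  S=[33.8236]  K=[0.1542]  nu=[-7.9484]  x^+=[1.9942]  P^+=[0.0055]
step 2: x^-=[1.9942]  P^-=[0.1555]  H_jac=[3.9883]  S=[2.7036]  K=[0.2294]  nu=[-5.9567]  x^+=[0.6277]  P^+=[0.0132]
step 3: x^-=[0.6277]  P^-=[0.1632]  H_jac=[1.2554]  S=[0.4872]  K=[0.4206]  nu=[-1.5040]  x^+=[-0.0048]  P^+=[0.0771]

H_jac[0,0] = 1.2554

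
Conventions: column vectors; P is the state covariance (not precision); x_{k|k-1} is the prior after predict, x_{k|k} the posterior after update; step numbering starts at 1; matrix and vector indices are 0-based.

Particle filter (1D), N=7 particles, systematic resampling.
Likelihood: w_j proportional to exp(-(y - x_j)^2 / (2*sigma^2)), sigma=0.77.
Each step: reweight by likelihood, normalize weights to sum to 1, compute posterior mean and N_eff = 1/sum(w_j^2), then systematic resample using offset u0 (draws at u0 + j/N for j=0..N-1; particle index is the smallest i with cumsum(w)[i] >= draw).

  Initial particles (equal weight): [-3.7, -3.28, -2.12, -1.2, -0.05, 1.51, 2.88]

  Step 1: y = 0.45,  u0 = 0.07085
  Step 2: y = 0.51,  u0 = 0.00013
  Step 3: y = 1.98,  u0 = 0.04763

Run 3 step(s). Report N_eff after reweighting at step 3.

N_eff = 1.3986

step 1: w=[0.0000, 0.0000, 0.0029, 0.0769, 0.6187, 0.2962, 0.0053]  mean=0.3329  Neff=2.0986  idx=[3, 4, 4, 4, 4, 5, 5]
step 2: w=[0.0211, 0.1911, 0.1911, 0.1911, 0.1911, 0.1071, 0.1071]  mean=0.2600  Neff=5.8981  idx=[0, 1, 2, 3, 3, 4, 5]
step 3: w=[0.0002, 0.0314, 0.0314, 0.0314, 0.0314, 0.0314, 0.8427]  mean=1.2643  Neff=1.3986  idx=[2, 6, 6, 6, 6, 6, 6]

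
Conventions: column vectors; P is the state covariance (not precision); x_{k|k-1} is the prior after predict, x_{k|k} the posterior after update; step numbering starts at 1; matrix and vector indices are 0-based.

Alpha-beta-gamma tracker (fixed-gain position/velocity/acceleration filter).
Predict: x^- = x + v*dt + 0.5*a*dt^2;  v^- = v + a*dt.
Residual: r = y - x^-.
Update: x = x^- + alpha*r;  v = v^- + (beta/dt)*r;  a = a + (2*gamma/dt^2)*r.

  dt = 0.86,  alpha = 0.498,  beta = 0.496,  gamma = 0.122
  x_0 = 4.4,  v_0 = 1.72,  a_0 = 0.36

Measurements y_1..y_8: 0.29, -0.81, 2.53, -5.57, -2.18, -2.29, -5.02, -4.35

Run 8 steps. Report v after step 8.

v_post = 1.2107

step 1: x_pred=6.0123  r=-5.7223  x^+=3.1626  v^+=-1.2707  a^+=-1.5278
step 2: x_pred=1.5048  r=-2.3148  x^+=0.3520  v^+=-3.9197  a^+=-2.2915
step 3: x_pred=-3.8663  r=6.3963  x^+=-0.6810  v^+=-2.2014  a^+=-0.1813
step 4: x_pred=-2.6412  r=-2.9288  x^+=-4.0997  v^+=-4.0465  a^+=-1.1476
step 5: x_pred=-8.0041  r=5.8241  x^+=-5.1037  v^+=-1.6744  a^+=0.7739
step 6: x_pred=-6.2575  r=3.9675  x^+=-4.2817  v^+=1.2794  a^+=2.0828
step 7: x_pred=-2.4112  r=-2.6088  x^+=-3.7104  v^+=1.5659  a^+=1.2221
step 8: x_pred=-1.9118  r=-2.4382  x^+=-3.1260  v^+=1.2107  a^+=0.4177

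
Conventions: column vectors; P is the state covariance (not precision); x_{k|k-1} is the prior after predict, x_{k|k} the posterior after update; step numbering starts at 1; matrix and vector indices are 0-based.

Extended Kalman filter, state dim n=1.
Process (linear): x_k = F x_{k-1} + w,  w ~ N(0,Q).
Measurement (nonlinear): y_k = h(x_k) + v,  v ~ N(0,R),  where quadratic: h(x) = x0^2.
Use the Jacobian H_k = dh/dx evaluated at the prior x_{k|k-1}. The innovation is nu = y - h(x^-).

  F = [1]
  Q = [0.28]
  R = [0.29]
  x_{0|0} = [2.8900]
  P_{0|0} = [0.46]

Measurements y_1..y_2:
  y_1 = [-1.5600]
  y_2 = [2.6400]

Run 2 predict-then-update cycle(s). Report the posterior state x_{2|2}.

step 1: x^-=[2.8900]  P^-=[0.7400]  H_jac=[5.7800]  S=[25.0122]  K=[0.1710]  nu=[-9.9121]  x^+=[1.1950]  P^+=[0.0086]
step 2: x^-=[1.1950]  P^-=[0.2886]  H_jac=[2.3900]  S=[1.9384]  K=[0.3558]  nu=[1.2120]  x^+=[1.6262]  P^+=[0.0432]

x_post = [1.6262]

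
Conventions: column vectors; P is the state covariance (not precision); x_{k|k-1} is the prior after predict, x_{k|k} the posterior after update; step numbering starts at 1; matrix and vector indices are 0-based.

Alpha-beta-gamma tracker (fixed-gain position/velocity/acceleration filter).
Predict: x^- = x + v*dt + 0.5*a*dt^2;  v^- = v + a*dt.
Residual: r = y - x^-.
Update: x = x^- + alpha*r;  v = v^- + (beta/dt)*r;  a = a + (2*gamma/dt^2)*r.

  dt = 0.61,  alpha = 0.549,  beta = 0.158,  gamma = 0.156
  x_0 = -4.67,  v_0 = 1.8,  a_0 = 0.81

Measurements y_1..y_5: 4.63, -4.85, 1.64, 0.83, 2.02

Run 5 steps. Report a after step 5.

step 1: x_pred=-3.4213  r=8.0513  x^+=0.9989  v^+=4.3795  a^+=7.5609
step 2: x_pred=5.0771  r=-9.9271  x^+=-0.3729  v^+=6.4204  a^+=-0.7628
step 3: x_pred=3.4016  r=-1.7616  x^+=2.4345  v^+=5.4988  a^+=-2.2399
step 4: x_pred=5.3720  r=-4.5420  x^+=2.8784  v^+=2.9560  a^+=-6.0483
step 5: x_pred=3.5563  r=-1.5363  x^+=2.7129  v^+=-1.1314  a^+=-7.3365

a_post = -7.3365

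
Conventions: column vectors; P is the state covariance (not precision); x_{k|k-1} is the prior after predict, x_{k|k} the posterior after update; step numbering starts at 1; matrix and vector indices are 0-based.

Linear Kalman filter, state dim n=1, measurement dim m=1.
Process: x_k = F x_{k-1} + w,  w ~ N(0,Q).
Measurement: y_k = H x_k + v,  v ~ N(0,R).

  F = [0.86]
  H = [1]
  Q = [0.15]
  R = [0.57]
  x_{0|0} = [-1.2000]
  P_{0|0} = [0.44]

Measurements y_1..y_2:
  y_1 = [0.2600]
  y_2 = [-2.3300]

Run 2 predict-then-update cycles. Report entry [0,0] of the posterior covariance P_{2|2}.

step 1: x^-=[-1.0320]  P^-=[0.4754]  S=[1.0454]  K=[0.4548]  nu=[1.2920]  x^+=[-0.4444]  P^+=[0.2592]
step 2: x^-=[-0.3822]  P^-=[0.3417]  S=[0.9117]  K=[0.3748]  nu=[-1.9478]  x^+=[-1.1123]  P^+=[0.2136]

P_post[0,0] = 0.2136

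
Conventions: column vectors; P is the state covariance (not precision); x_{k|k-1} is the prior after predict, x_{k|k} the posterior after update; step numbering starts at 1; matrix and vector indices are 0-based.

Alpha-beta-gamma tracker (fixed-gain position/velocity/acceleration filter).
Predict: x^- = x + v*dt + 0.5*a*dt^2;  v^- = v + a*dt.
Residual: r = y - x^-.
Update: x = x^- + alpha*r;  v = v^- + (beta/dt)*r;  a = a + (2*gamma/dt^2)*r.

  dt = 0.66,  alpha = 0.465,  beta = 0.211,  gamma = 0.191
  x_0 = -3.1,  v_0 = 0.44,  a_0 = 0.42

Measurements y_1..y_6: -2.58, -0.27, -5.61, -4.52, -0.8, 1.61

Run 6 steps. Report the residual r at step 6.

resid = 7.4028

step 1: x_pred=-2.7181  r=0.1381  x^+=-2.6539  v^+=0.7614  a^+=0.5411
step 2: x_pred=-2.0335  r=1.7635  x^+=-1.2135  v^+=1.6823  a^+=2.0877
step 3: x_pred=0.3515  r=-5.9615  x^+=-2.4206  v^+=1.1543  a^+=-3.1403
step 4: x_pred=-2.3427  r=-2.1773  x^+=-3.3552  v^+=-1.6144  a^+=-5.0497
step 5: x_pred=-5.5205  r=4.7205  x^+=-3.3254  v^+=-3.4380  a^+=-0.9100
step 6: x_pred=-5.7928  r=7.4028  x^+=-2.3505  v^+=-1.6720  a^+=5.5818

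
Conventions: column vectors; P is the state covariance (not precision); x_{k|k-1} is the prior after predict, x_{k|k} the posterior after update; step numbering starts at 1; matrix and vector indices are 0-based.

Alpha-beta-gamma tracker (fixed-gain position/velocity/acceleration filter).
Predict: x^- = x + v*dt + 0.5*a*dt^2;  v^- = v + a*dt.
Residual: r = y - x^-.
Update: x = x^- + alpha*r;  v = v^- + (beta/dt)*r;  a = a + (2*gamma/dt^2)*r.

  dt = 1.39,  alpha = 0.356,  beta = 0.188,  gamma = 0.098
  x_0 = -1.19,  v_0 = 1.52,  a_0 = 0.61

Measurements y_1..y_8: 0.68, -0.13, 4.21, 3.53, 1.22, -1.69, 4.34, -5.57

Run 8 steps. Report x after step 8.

x_post = -7.3914

step 1: x_pred=1.5121  r=-0.8321  x^+=1.2159  v^+=2.2554  a^+=0.5256
step 2: x_pred=4.8586  r=-4.9886  x^+=3.0826  v^+=2.3112  a^+=0.0195
step 3: x_pred=6.3141  r=-2.1041  x^+=5.5650  v^+=2.0538  a^+=-0.1939
step 4: x_pred=8.2325  r=-4.7025  x^+=6.5584  v^+=1.1482  a^+=-0.6710
step 5: x_pred=7.5062  r=-6.2862  x^+=5.2683  v^+=-0.6346  a^+=-1.3087
step 6: x_pred=3.1220  r=-4.8120  x^+=1.4089  v^+=-3.1045  a^+=-1.7968
step 7: x_pred=-4.6421  r=8.9821  x^+=-1.4445  v^+=-4.3872  a^+=-0.8856
step 8: x_pred=-8.3982  r=2.8282  x^+=-7.3914  v^+=-5.2357  a^+=-0.5987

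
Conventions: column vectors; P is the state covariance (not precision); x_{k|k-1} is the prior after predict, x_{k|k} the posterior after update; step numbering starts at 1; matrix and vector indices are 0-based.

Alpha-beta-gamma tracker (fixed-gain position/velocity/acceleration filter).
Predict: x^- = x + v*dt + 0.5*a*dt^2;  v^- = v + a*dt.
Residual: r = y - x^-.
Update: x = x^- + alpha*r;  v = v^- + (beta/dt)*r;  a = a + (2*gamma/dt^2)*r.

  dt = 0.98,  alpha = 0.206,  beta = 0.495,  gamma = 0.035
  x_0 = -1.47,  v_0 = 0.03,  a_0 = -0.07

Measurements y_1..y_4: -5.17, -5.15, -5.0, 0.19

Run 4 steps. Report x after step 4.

x_post = -6.9581

step 1: x_pred=-1.4742  r=-3.6958  x^+=-2.2355  v^+=-1.9053  a^+=-0.3394
step 2: x_pred=-4.2658  r=-0.8842  x^+=-4.4479  v^+=-2.6846  a^+=-0.4038
step 3: x_pred=-7.2727  r=2.2727  x^+=-6.8045  v^+=-1.9324  a^+=-0.2382
step 4: x_pred=-8.8126  r=9.0026  x^+=-6.9581  v^+=2.3815  a^+=0.4180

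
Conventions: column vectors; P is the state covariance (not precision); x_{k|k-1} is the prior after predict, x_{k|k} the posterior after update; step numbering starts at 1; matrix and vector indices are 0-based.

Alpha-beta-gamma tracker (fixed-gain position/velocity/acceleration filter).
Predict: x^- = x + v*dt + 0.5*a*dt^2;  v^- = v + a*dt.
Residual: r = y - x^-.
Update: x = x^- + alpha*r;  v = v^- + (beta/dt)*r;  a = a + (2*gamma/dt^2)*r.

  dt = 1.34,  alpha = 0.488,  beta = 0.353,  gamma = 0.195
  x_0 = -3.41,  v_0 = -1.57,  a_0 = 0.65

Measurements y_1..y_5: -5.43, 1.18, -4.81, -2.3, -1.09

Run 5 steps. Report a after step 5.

a_post = -1.3508

step 1: x_pred=-4.9302  r=-0.4998  x^+=-5.1741  v^+=-0.8307  a^+=0.5415
step 2: x_pred=-5.8011  r=6.9811  x^+=-2.3943  v^+=1.7339  a^+=2.0577
step 3: x_pred=1.7766  r=-6.5866  x^+=-1.4377  v^+=2.7562  a^+=0.6271
step 4: x_pred=2.8186  r=-5.1186  x^+=0.3207  v^+=2.2481  a^+=-0.4846
step 5: x_pred=2.8981  r=-3.9881  x^+=0.9519  v^+=0.5481  a^+=-1.3508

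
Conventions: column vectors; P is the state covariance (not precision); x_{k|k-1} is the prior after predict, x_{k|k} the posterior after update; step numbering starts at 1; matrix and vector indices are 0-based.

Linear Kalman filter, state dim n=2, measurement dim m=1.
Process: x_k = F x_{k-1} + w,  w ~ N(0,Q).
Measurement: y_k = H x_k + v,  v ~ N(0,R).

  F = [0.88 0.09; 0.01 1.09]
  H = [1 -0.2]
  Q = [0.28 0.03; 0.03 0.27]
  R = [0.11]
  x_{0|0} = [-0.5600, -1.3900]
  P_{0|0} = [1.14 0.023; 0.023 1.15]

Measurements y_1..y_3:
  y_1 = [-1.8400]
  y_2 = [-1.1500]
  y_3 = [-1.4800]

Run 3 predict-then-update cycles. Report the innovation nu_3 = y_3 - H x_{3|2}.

step 1: x^-=[-0.6179, -1.5207]  P^-=[1.1758 0.1749; 0.1749 1.6369]  S=[1.2813]  K=[0.8904; -0.1190]  nu=[-1.5262]  x^+=[-1.9768, -1.3391]  P^+=[0.1601 0.3107; 0.3107 1.6188]
step 2: x^-=[-1.8601, -1.4794]  P^-=[0.4663 0.4885; 0.4885 2.2001]  S=[0.4689]  K=[0.7861; 0.1034]  nu=[0.4142]  x^+=[-1.5345, -1.4366]  P^+=[0.1765 0.4504; 0.4504 2.1951]
step 3: x^-=[-1.4796, -1.5812]  P^-=[0.5058 0.6793; 0.6793 2.8878]  S=[0.4596]  K=[0.8049; 0.2214]  nu=[-0.3166]  x^+=[-1.7345, -1.6513]  P^+=[0.2080 0.5974; 0.5974 2.8653]

innov = [-0.3166]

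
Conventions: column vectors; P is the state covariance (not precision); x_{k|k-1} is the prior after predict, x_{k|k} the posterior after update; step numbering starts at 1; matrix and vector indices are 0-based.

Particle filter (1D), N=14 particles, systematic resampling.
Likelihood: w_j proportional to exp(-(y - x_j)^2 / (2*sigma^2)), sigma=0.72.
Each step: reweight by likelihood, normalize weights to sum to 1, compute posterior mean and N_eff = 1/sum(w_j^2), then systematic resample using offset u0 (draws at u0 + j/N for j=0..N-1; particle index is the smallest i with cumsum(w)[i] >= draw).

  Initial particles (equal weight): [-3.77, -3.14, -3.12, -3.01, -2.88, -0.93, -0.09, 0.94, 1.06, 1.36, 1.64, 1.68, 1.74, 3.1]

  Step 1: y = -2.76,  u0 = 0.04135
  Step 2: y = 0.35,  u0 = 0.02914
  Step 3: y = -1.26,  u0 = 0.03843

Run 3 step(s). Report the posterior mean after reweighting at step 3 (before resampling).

step 1: w=[0.0913, 0.2125, 0.2155, 0.2299, 0.2409, 0.0097, 0.0003, 0.0000, 0.0000, 0.0000, 0.0000, 0.0000, 0.0000, 0.0000]  mean=-3.0786  Neff=4.7415  idx=[0, 1, 1, 1, 2, 2, 2, 3, 3, 3, 4, 4, 4, 4]
step 2: w=[0.0003, 0.0285, 0.0285, 0.0285, 0.0326, 0.0326, 0.0326, 0.0673, 0.0673, 0.0673, 0.1537, 0.1537, 0.1537, 0.1537]  mean=-2.9522  Neff=8.7984  idx=[2, 4, 6, 7, 8, 10, 10, 10, 11, 11, 12, 12, 13, 13]
step 3: w=[0.0358, 0.0385, 0.0385, 0.0564, 0.0564, 0.0861, 0.0861, 0.0861, 0.0861, 0.0861, 0.0861, 0.0861, 0.0861, 0.0861]  mean=-2.9224  Neff=12.9447  idx=[1, 2, 4, 5, 6, 6, 7, 8, 9, 10, 11, 11, 12, 13]

post_mean = -2.9224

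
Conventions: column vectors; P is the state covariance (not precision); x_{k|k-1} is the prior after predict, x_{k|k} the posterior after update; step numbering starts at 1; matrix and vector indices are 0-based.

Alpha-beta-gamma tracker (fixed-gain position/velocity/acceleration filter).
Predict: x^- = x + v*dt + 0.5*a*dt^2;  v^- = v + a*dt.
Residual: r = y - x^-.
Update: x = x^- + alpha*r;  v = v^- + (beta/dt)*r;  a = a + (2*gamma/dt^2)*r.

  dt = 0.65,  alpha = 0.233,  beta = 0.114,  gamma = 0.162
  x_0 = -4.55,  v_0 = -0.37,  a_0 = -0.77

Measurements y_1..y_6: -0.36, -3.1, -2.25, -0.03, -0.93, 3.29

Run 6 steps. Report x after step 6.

step 1: x_pred=-4.9532  r=4.5932  x^+=-3.8830  v^+=-0.0649  a^+=2.7523
step 2: x_pred=-3.3437  r=0.2437  x^+=-3.2869  v^+=1.7668  a^+=2.9392
step 3: x_pred=-1.5176  r=-0.7324  x^+=-1.6882  v^+=3.5489  a^+=2.3776
step 4: x_pred=1.1208  r=-1.1508  x^+=0.8527  v^+=4.8925  a^+=1.4951
step 5: x_pred=4.3486  r=-5.2786  x^+=3.1187  v^+=4.9385  a^+=-2.5529
step 6: x_pred=5.7894  r=-2.4994  x^+=5.2070  v^+=2.8407  a^+=-4.4696

x_post = 5.2070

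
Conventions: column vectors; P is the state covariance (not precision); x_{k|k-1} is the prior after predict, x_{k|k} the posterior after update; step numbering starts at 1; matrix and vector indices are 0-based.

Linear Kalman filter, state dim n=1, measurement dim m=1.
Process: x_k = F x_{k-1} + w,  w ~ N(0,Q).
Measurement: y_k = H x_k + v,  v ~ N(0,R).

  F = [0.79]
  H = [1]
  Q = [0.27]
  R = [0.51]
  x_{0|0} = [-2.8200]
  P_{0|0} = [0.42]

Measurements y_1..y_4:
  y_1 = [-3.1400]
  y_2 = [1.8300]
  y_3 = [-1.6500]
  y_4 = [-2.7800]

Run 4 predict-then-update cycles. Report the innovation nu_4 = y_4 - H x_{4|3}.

innov = [-2.0873]

step 1: x^-=[-2.2278]  P^-=[0.5321]  S=[1.0421]  K=[0.5106]  nu=[-0.9122]  x^+=[-2.6936]  P^+=[0.2604]
step 2: x^-=[-2.1279]  P^-=[0.4325]  S=[0.9425]  K=[0.4589]  nu=[3.9579]  x^+=[-0.3116]  P^+=[0.2340]
step 3: x^-=[-0.2462]  P^-=[0.4161]  S=[0.9261]  K=[0.4493]  nu=[-1.4038]  x^+=[-0.8769]  P^+=[0.2291]
step 4: x^-=[-0.6927]  P^-=[0.4130]  S=[0.9230]  K=[0.4475]  nu=[-2.0873]  x^+=[-1.6267]  P^+=[0.2282]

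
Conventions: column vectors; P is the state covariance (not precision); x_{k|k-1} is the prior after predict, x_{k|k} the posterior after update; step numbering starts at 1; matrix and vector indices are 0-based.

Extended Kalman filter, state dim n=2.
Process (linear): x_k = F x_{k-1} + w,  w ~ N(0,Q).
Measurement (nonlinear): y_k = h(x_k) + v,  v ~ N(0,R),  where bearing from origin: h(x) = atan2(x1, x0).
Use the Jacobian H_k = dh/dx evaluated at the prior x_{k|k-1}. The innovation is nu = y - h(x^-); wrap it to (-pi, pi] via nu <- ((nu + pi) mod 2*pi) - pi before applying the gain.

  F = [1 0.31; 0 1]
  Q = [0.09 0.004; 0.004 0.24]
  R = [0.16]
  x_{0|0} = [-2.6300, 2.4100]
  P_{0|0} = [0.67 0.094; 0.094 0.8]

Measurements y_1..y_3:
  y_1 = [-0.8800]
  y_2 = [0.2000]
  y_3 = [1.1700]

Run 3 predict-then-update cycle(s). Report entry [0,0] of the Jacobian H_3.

H_jac[0,0] = -0.0983

step 1: x^-=[-1.8829, 2.4100]  P^-=[0.8952 0.3460; 0.3460 1.0400]  H_jac=[-0.2577 -0.2013]  S=[0.2975]  K=[-1.0095; -1.0035]  nu=[-3.1140]  x^+=[1.2608, 5.5349]  P^+=[0.5920 0.0446; 0.0446 0.7404]
step 2: x^-=[2.9766, 5.5349]  P^-=[0.7808 0.2782; 0.2782 0.9804]  H_jac=[-0.1401 0.0754]  S=[0.1750]  K=[-0.5054; 0.1994]  nu=[-0.8774]  x^+=[3.4200, 5.3600]  P^+=[0.7361 0.2958; 0.2958 0.9735]
step 3: x^-=[5.0816, 5.3600]  P^-=[1.1031 0.6016; 0.6016 1.2135]  H_jac=[-0.0983 0.0932]  S=[0.1702]  K=[-0.3076; 0.3169]  nu=[0.3580]  x^+=[4.9715, 5.4734]  P^+=[1.0870 0.6182; 0.6182 1.1964]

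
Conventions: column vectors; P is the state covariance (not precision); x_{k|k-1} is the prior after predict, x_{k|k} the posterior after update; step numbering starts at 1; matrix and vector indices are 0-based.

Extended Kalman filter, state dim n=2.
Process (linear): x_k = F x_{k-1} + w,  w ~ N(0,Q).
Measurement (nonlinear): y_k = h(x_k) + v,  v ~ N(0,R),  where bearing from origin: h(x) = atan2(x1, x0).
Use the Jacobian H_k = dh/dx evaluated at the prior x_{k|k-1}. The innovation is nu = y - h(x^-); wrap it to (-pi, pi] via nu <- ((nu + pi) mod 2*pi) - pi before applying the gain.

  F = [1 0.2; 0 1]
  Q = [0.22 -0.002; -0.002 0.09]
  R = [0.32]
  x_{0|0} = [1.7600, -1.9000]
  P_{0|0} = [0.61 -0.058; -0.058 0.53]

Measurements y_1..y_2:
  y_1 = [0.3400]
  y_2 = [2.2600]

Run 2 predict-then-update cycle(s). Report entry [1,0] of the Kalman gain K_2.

K[1,0] = 0.5035

step 1: x^-=[1.3800, -1.9000]  P^-=[0.8280 0.0460; 0.0460 0.6200]  H_jac=[0.3446 0.2503]  S=[0.4651]  K=[0.6382; 0.3677]  nu=[1.2826]  x^+=[2.1986, -1.4284]  P^+=[0.6386 -0.0631; -0.0631 0.5571]
step 2: x^-=[1.9129, -1.4284]  P^-=[0.8556 0.0463; 0.0463 0.6471]  H_jac=[0.2506 0.3356]  S=[0.4544]  K=[0.5061; 0.5035]  nu=[2.9014]  x^+=[3.3812, 0.0324]  P^+=[0.7392 -0.0695; -0.0695 0.5319]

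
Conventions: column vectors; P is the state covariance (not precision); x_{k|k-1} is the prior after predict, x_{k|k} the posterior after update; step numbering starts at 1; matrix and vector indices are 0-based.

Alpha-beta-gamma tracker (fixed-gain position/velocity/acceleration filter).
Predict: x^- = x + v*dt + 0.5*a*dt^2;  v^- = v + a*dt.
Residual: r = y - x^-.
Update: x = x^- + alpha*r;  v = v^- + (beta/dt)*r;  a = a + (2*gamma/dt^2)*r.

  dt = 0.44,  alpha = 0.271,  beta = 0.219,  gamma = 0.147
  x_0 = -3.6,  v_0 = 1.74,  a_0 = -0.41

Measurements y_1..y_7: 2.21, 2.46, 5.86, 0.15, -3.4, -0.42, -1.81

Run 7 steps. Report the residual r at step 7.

resid = 7.0486

step 1: x_pred=-2.8741  r=5.0841  x^+=-1.4963  v^+=4.0901  a^+=7.3107
step 2: x_pred=1.0110  r=1.4490  x^+=1.4037  v^+=8.0280  a^+=9.5111
step 3: x_pred=5.8567  r=0.0033  x^+=5.8576  v^+=12.2145  a^+=9.5161
step 4: x_pred=12.1531  r=-12.0031  x^+=8.9003  v^+=10.4273  a^+=-8.7117
step 5: x_pred=12.6450  r=-16.0450  x^+=8.2968  v^+=-1.3919  a^+=-33.0776
step 6: x_pred=4.4825  r=-4.9025  x^+=3.1539  v^+=-18.3861  a^+=-40.5225
step 7: x_pred=-8.8586  r=7.0486  x^+=-6.9484  v^+=-32.7078  a^+=-29.8186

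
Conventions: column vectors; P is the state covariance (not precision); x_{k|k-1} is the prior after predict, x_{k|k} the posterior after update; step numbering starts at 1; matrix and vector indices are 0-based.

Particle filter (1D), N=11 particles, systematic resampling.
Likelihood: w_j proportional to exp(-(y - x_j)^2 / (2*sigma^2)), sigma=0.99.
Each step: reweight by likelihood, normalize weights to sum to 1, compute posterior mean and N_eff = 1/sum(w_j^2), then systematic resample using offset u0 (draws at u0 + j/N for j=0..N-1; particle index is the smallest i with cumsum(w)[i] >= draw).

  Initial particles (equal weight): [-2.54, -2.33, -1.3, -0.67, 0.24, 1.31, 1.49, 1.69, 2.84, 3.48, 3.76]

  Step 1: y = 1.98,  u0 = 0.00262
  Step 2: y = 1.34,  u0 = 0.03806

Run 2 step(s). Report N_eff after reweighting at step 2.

step 1: w=[0.0000, 0.0000, 0.0010, 0.0068, 0.0522, 0.1947, 0.2166, 0.2345, 0.1679, 0.0777, 0.0486]  mean=1.9105  Neff=5.5820  idx=[3, 5, 5, 6, 6, 6, 7, 7, 8, 8, 9]
step 2: w=[0.0165, 0.1298, 0.1298, 0.1283, 0.1283, 0.1283, 0.1220, 0.1220, 0.0412, 0.0412, 0.0126]  mean=1.5926  Neff=8.5706  idx=[1, 1, 2, 3, 3, 4, 5, 6, 6, 7, 9]

N_eff = 8.5706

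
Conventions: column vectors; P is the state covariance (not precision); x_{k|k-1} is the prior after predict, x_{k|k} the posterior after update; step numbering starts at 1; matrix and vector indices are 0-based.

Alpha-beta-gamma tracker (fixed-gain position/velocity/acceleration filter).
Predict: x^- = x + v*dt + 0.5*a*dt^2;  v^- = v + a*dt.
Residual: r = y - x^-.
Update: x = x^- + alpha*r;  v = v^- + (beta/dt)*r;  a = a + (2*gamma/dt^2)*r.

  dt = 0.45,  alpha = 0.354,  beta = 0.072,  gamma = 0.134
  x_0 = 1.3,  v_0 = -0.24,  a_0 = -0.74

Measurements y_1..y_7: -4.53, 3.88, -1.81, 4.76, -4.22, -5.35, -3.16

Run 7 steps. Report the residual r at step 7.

resid = -3.1095

step 1: x_pred=1.1171  r=-5.6471  x^+=-0.8820  v^+=-1.4765  a^+=-8.2137
step 2: x_pred=-2.3781  r=6.2581  x^+=-0.1627  v^+=-4.1714  a^+=0.0686
step 3: x_pred=-2.0329  r=0.2229  x^+=-1.9540  v^+=-4.1049  a^+=0.3636
step 4: x_pred=-3.7644  r=8.5244  x^+=-0.7467  v^+=-2.5773  a^+=11.6452
step 5: x_pred=-0.7275  r=-3.4925  x^+=-1.9638  v^+=2.1042  a^+=7.0230
step 6: x_pred=-0.3059  r=-5.0441  x^+=-2.0915  v^+=4.4575  a^+=0.3473
step 7: x_pred=-0.0505  r=-3.1095  x^+=-1.1512  v^+=4.1162  a^+=-3.7681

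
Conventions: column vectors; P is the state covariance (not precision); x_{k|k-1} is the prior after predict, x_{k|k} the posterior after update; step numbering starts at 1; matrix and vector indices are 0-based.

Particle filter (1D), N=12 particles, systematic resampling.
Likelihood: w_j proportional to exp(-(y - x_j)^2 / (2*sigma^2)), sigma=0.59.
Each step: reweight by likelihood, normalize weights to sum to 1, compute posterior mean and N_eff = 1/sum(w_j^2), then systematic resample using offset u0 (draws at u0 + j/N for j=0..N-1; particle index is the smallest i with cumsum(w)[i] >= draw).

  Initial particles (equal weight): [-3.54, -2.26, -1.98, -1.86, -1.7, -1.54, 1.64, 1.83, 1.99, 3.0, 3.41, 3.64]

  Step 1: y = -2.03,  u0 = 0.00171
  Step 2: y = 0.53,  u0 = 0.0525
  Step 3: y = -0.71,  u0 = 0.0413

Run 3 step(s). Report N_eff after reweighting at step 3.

step 1: w=[0.0084, 0.2067, 0.2222, 0.2140, 0.1907, 0.1580, 0.0000, 0.0000, 0.0000, 0.0000, 0.0000, 0.0000]  mean=-1.9024  Neff=5.0180  idx=[0, 1, 1, 2, 2, 2, 3, 3, 4, 4, 4, 5]
step 2: w=[0.0000, 0.0026, 0.0026, 0.0217, 0.0217, 0.0217, 0.0504, 0.0504, 0.1458, 0.1458, 0.1458, 0.3917]  mean=-1.6745  Neff=4.4711  idx=[5, 7, 8, 8, 9, 10, 10, 11, 11, 11, 11, 11]
step 3: w=[0.0296, 0.0449, 0.0735, 0.0735, 0.0735, 0.0735, 0.0735, 0.1116, 0.1116, 0.1116, 0.1116, 0.1116]  mean=-1.6262  Neff=10.8479  idx=[1, 2, 3, 4, 6, 7, 7, 8, 9, 10, 10, 11]

N_eff = 10.8479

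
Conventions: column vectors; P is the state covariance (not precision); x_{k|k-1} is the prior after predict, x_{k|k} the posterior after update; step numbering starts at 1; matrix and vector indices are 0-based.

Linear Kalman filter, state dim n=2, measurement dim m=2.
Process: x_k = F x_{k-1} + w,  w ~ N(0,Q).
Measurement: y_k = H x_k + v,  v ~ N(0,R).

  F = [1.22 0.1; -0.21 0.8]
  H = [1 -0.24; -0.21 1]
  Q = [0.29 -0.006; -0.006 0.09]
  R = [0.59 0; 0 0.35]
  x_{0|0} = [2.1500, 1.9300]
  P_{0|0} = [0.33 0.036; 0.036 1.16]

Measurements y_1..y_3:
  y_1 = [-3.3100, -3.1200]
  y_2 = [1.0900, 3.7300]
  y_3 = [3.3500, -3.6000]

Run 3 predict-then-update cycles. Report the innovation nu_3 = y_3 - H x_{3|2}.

step 1: x^-=[2.8160, 1.0925]  P^-=[0.8016 0.0366; 0.0366 0.8349]  S=[1.4221 -0.3302; -0.3302 1.2048]  K=[0.5683 0.0464; 0.0473 0.6995]  nu=[-5.8638, -3.6211]  x^+=[-0.6843, -1.7178]  P^+=[0.3572 0.0913; 0.0913 0.2640]
step 2: x^-=[-1.0067, -1.2306]  P^-=[0.8465 0.0108; 0.0108 0.2440]  S=[1.4454 -0.2250; -0.2250 0.6269]  K=[0.5745 -0.0602; 0.0286 0.3960]  nu=[1.8013, 4.7492]  x^+=[-0.2576, 0.7014]  P^+=[0.3516 0.0528; 0.0528 0.1497]
step 3: x^-=[-0.2441, 0.6152]  P^-=[0.8277 -0.0337; -0.0337 0.1836]  S=[1.4445 -0.2533; -0.2533 0.5842]  K=[0.5588 -0.1130; 0.0037 0.3279]  nu=[3.7418, -4.2665]  x^+=[2.3288, -0.7701]  P^+=[0.3372 0.0313; 0.0313 0.1213]

innov = [3.7418, -4.2665]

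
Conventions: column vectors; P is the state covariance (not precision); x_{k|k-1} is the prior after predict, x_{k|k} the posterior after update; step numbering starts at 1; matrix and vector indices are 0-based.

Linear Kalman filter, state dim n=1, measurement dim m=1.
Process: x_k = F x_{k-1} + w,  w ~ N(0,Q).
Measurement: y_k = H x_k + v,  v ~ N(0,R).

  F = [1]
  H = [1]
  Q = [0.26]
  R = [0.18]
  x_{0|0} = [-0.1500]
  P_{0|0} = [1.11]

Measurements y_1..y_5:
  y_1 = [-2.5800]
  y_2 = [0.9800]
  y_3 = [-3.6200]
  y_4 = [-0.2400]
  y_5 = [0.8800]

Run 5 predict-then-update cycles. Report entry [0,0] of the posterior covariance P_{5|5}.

P_post[0,0] = 0.1224

step 1: x^-=[-0.1500]  P^-=[1.3700]  S=[1.5500]  K=[0.8839]  nu=[-2.4300]  x^+=[-2.2978]  P^+=[0.1591]
step 2: x^-=[-2.2978]  P^-=[0.4191]  S=[0.5991]  K=[0.6995]  nu=[3.2778]  x^+=[-0.0048]  P^+=[0.1259]
step 3: x^-=[-0.0048]  P^-=[0.3859]  S=[0.5659]  K=[0.6819]  nu=[-3.6152]  x^+=[-2.4701]  P^+=[0.1227]
step 4: x^-=[-2.4701]  P^-=[0.3827]  S=[0.5627]  K=[0.6801]  nu=[2.2301]  x^+=[-0.9533]  P^+=[0.1224]
step 5: x^-=[-0.9533]  P^-=[0.3824]  S=[0.5624]  K=[0.6800]  nu=[1.8333]  x^+=[0.2933]  P^+=[0.1224]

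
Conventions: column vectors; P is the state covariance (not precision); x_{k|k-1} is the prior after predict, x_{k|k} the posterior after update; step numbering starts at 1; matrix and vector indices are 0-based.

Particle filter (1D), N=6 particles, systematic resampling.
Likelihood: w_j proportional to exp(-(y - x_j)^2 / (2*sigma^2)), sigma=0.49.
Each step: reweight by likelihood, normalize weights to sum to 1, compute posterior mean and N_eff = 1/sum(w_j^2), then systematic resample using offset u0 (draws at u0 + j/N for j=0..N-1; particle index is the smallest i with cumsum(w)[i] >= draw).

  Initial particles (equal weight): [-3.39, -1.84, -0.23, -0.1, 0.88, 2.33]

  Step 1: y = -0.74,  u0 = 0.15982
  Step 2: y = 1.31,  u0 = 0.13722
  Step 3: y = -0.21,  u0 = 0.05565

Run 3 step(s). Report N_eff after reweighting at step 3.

N_eff = 5.9992

step 1: w=[0.0000, 0.0737, 0.5325, 0.3900, 0.0039, 0.0000]  mean=-0.2936  Neff=2.2672  idx=[2, 2, 2, 3, 3, 3]
step 2: w=[0.1034, 0.1034, 0.1034, 0.2299, 0.2299, 0.2299]  mean=-0.1403  Neff=5.2451  idx=[1, 2, 3, 4, 5, 5]
step 3: w=[0.1694, 0.1694, 0.1653, 0.1653, 0.1653, 0.1653]  mean=-0.1440  Neff=5.9992  idx=[0, 1, 2, 3, 4, 5]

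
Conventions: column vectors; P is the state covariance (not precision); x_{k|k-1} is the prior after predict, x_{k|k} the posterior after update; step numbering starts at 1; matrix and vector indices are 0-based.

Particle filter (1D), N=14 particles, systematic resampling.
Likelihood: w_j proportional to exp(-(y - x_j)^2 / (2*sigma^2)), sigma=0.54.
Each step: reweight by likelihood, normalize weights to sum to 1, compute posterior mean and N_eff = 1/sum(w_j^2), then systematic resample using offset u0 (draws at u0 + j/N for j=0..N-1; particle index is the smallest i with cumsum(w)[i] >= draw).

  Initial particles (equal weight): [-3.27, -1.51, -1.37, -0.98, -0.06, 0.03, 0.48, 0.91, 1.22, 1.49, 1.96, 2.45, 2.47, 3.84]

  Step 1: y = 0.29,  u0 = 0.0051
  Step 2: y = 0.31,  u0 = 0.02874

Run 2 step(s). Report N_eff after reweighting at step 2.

N_eff = 12.2855

step 1: w=[0.0000, 0.0011, 0.0025, 0.0177, 0.2280, 0.2505, 0.2644, 0.1455, 0.0638, 0.0238, 0.0024, 0.0001, 0.0001, 0.0000]  mean=0.3492  Neff=4.7431  idx=[3, 4, 4, 4, 5, 5, 5, 6, 6, 6, 6, 7, 7, 8]
step 2: w=[0.0057, 0.0777, 0.0777, 0.0777, 0.0859, 0.0859, 0.0859, 0.0935, 0.0935, 0.0935, 0.0935, 0.0530, 0.0530, 0.0237]  mean=0.2931  Neff=12.2855  idx=[1, 2, 3, 4, 4, 5, 6, 7, 8, 8, 9, 10, 11, 12]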